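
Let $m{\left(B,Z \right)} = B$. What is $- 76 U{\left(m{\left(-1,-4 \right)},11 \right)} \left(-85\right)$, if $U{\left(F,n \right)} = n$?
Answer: $71060$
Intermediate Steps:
$- 76 U{\left(m{\left(-1,-4 \right)},11 \right)} \left(-85\right) = \left(-76\right) 11 \left(-85\right) = \left(-836\right) \left(-85\right) = 71060$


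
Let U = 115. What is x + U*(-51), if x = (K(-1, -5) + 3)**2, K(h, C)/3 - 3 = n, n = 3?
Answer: -5424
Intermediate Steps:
K(h, C) = 18 (K(h, C) = 9 + 3*3 = 9 + 9 = 18)
x = 441 (x = (18 + 3)**2 = 21**2 = 441)
x + U*(-51) = 441 + 115*(-51) = 441 - 5865 = -5424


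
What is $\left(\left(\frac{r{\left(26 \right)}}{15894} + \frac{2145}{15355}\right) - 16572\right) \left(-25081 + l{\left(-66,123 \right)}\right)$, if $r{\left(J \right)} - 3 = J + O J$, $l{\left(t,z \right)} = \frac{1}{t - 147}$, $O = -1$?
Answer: $\frac{720207378560045801}{1732771827} \approx 4.1564 \cdot 10^{8}$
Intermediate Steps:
$l{\left(t,z \right)} = \frac{1}{-147 + t}$
$r{\left(J \right)} = 3$ ($r{\left(J \right)} = 3 + \left(J - J\right) = 3 + 0 = 3$)
$\left(\left(\frac{r{\left(26 \right)}}{15894} + \frac{2145}{15355}\right) - 16572\right) \left(-25081 + l{\left(-66,123 \right)}\right) = \left(\left(\frac{3}{15894} + \frac{2145}{15355}\right) - 16572\right) \left(-25081 + \frac{1}{-147 - 66}\right) = \left(\left(3 \cdot \frac{1}{15894} + 2145 \cdot \frac{1}{15355}\right) - 16572\right) \left(-25081 + \frac{1}{-213}\right) = \left(\left(\frac{1}{5298} + \frac{429}{3071}\right) - 16572\right) \left(-25081 - \frac{1}{213}\right) = \left(\frac{2275913}{16270158} - 16572\right) \left(- \frac{5342254}{213}\right) = \left(- \frac{269626782463}{16270158}\right) \left(- \frac{5342254}{213}\right) = \frac{720207378560045801}{1732771827}$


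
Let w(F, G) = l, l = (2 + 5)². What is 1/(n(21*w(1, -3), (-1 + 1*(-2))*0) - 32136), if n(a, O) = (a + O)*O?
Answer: -1/32136 ≈ -3.1118e-5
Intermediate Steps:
l = 49 (l = 7² = 49)
w(F, G) = 49
n(a, O) = O*(O + a) (n(a, O) = (O + a)*O = O*(O + a))
1/(n(21*w(1, -3), (-1 + 1*(-2))*0) - 32136) = 1/(((-1 + 1*(-2))*0)*((-1 + 1*(-2))*0 + 21*49) - 32136) = 1/(((-1 - 2)*0)*((-1 - 2)*0 + 1029) - 32136) = 1/((-3*0)*(-3*0 + 1029) - 32136) = 1/(0*(0 + 1029) - 32136) = 1/(0*1029 - 32136) = 1/(0 - 32136) = 1/(-32136) = -1/32136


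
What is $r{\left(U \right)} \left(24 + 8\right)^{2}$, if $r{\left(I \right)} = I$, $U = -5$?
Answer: $-5120$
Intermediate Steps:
$r{\left(U \right)} \left(24 + 8\right)^{2} = - 5 \left(24 + 8\right)^{2} = - 5 \cdot 32^{2} = \left(-5\right) 1024 = -5120$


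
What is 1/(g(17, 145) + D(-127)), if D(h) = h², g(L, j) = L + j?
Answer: 1/16291 ≈ 6.1384e-5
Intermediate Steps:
1/(g(17, 145) + D(-127)) = 1/((17 + 145) + (-127)²) = 1/(162 + 16129) = 1/16291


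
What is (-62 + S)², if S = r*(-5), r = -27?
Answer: 5329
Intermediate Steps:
S = 135 (S = -27*(-5) = 135)
(-62 + S)² = (-62 + 135)² = 73² = 5329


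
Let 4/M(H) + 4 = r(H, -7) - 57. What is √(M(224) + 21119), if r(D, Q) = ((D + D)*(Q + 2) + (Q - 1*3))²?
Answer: √541243827570208555/5062439 ≈ 145.32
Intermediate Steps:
r(D, Q) = (-3 + Q + 2*D*(2 + Q))² (r(D, Q) = ((2*D)*(2 + Q) + (Q - 3))² = (2*D*(2 + Q) + (-3 + Q))² = (-3 + Q + 2*D*(2 + Q))²)
M(H) = 4/(-61 + (-10 - 10*H)²) (M(H) = 4/(-4 + ((-3 - 7 + 4*H + 2*H*(-7))² - 57)) = 4/(-4 + ((-3 - 7 + 4*H - 14*H)² - 57)) = 4/(-4 + ((-10 - 10*H)² - 57)) = 4/(-4 + (-57 + (-10 - 10*H)²)) = 4/(-61 + (-10 - 10*H)²))
√(M(224) + 21119) = √(4/(-61 + 100*(1 + 224)²) + 21119) = √(4/(-61 + 100*225²) + 21119) = √(4/(-61 + 100*50625) + 21119) = √(4/(-61 + 5062500) + 21119) = √(4/5062439 + 21119) = √(106913649245/5062439) = √541243827570208555/5062439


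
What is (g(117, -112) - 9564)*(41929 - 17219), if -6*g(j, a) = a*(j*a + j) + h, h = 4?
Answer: -18679919860/3 ≈ -6.2266e+9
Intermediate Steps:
g(j, a) = -⅔ - a*(j + a*j)/6 (g(j, a) = -(a*(j*a + j) + 4)/6 = -(a*(a*j + j) + 4)/6 = -(a*(j + a*j) + 4)/6 = -(4 + a*(j + a*j))/6 = -⅔ - a*(j + a*j)/6)
(g(117, -112) - 9564)*(41929 - 17219) = ((-⅔ - ⅙*(-112)*117 - ⅙*117*(-112)²) - 9564)*(41929 - 17219) = ((-⅔ + 2184 - ⅙*117*12544) - 9564)*24710 = ((-⅔ + 2184 - 244608) - 9564)*24710 = (-727274/3 - 9564)*24710 = -755966/3*24710 = -18679919860/3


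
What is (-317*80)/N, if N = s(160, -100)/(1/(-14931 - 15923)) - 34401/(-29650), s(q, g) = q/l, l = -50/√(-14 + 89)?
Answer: 8622312508000/214245797120939283733 - 11006015052742400000*√3/642737391362817851199 ≈ -0.029659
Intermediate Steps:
l = -10*√3/3 (l = -50*√3/15 = -10*√3/3 ≈ -5.7735)
s(q, g) = -q*√3/10 (s(q, g) = q/((-10*√3/3)) = q*(-√3/10) = -q*√3/10)
N = 34401/29650 + 493664*√3 (N = (-⅒*160*√3)/(1/(-14931 - 15923)) - 34401/(-29650) = (-16*√3)/(1/(-30854)) - 34401*(-1/29650) = (-16*√3)/(-1/30854) + 34401/29650 = -16*√3*(-30854) + 34401/29650 = 493664*√3 + 34401/29650 = 34401/29650 + 493664*√3 ≈ 8.5505e+5)
(-317*80)/N = (-317*80)/(34401/29650 + 493664*√3) = -25360/(34401/29650 + 493664*√3)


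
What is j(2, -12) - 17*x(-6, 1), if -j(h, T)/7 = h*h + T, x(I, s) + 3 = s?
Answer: 90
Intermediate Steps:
x(I, s) = -3 + s
j(h, T) = -7*T - 7*h² (j(h, T) = -7*(h*h + T) = -7*(h² + T) = -7*(T + h²) = -7*T - 7*h²)
j(2, -12) - 17*x(-6, 1) = (-7*(-12) - 7*2²) - 17*(-3 + 1) = (84 - 7*4) - 17*(-2) = (84 - 28) + 34 = 56 + 34 = 90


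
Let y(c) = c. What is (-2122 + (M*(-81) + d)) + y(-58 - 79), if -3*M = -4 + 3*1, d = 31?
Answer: -2255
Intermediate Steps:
M = ⅓ (M = -(-4 + 3*1)/3 = -(-4 + 3)/3 = -⅓*(-1) = ⅓ ≈ 0.33333)
(-2122 + (M*(-81) + d)) + y(-58 - 79) = (-2122 + ((⅓)*(-81) + 31)) + (-58 - 79) = (-2122 + (-27 + 31)) - 137 = (-2122 + 4) - 137 = -2118 - 137 = -2255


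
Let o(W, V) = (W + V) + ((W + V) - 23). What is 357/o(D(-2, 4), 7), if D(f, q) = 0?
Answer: -119/3 ≈ -39.667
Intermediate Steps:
o(W, V) = -23 + 2*V + 2*W (o(W, V) = (V + W) + ((V + W) - 23) = (V + W) + (-23 + V + W) = -23 + 2*V + 2*W)
357/o(D(-2, 4), 7) = 357/(-23 + 2*7 + 2*0) = 357/(-23 + 14 + 0) = 357/(-9) = 357*(-⅑) = -119/3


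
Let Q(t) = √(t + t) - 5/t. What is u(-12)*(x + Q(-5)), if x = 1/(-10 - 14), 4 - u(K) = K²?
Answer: -805/6 - 140*I*√10 ≈ -134.17 - 442.72*I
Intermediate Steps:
Q(t) = -5/t + √2*√t (Q(t) = √(2*t) - 5/t = √2*√t - 5/t = -5/t + √2*√t)
u(K) = 4 - K²
x = -1/24 (x = 1/(-24) = -1/24 ≈ -0.041667)
u(-12)*(x + Q(-5)) = (4 - 1*(-12)²)*(-1/24 + (-5 + √2*(-5)^(3/2))/(-5)) = (4 - 1*144)*(-1/24 - (-5 + √2*(-5*I*√5))/5) = (4 - 144)*(-1/24 - (-5 - 5*I*√10)/5) = -140*(-1/24 + (1 + I*√10)) = -140*(23/24 + I*√10) = -805/6 - 140*I*√10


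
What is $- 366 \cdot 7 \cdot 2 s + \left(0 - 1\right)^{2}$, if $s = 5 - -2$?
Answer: $-35867$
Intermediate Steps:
$s = 7$ ($s = 5 + 2 = 7$)
$- 366 \cdot 7 \cdot 2 s + \left(0 - 1\right)^{2} = - 366 \cdot 7 \cdot 2 \cdot 7 + \left(0 - 1\right)^{2} = - 366 \cdot 14 \cdot 7 + \left(-1\right)^{2} = \left(-366\right) 98 + 1 = -35868 + 1 = -35867$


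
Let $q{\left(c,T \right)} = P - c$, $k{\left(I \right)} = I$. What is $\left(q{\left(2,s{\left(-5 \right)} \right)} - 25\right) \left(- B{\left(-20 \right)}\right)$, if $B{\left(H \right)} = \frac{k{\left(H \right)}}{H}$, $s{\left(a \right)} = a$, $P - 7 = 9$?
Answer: $11$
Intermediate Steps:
$P = 16$ ($P = 7 + 9 = 16$)
$B{\left(H \right)} = 1$ ($B{\left(H \right)} = \frac{H}{H} = 1$)
$q{\left(c,T \right)} = 16 - c$
$\left(q{\left(2,s{\left(-5 \right)} \right)} - 25\right) \left(- B{\left(-20 \right)}\right) = \left(\left(16 - 2\right) - 25\right) \left(\left(-1\right) 1\right) = \left(\left(16 - 2\right) - 25\right) \left(-1\right) = \left(14 - 25\right) \left(-1\right) = \left(-11\right) \left(-1\right) = 11$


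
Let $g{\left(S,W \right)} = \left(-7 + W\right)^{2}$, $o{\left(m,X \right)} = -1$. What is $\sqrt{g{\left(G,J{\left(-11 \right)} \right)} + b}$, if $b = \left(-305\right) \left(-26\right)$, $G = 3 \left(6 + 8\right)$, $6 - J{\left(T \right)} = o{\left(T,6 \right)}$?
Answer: $\sqrt{7930} \approx 89.051$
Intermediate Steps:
$J{\left(T \right)} = 7$ ($J{\left(T \right)} = 6 - -1 = 6 + 1 = 7$)
$G = 42$ ($G = 3 \cdot 14 = 42$)
$b = 7930$
$\sqrt{g{\left(G,J{\left(-11 \right)} \right)} + b} = \sqrt{\left(-7 + 7\right)^{2} + 7930} = \sqrt{0^{2} + 7930} = \sqrt{0 + 7930} = \sqrt{7930}$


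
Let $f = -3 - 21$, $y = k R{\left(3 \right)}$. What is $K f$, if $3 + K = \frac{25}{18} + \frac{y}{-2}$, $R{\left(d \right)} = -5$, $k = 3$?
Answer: $- \frac{424}{3} \approx -141.33$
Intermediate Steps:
$y = -15$ ($y = 3 \left(-5\right) = -15$)
$f = -24$ ($f = -3 - 21 = -24$)
$K = \frac{53}{9}$ ($K = -3 + \left(\frac{25}{18} - \frac{15}{-2}\right) = -3 + \left(25 \cdot \frac{1}{18} - - \frac{15}{2}\right) = -3 + \left(\frac{25}{18} + \frac{15}{2}\right) = -3 + \frac{80}{9} = \frac{53}{9} \approx 5.8889$)
$K f = \frac{53}{9} \left(-24\right) = - \frac{424}{3}$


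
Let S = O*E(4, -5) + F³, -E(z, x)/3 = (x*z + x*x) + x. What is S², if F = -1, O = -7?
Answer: 1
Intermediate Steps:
E(z, x) = -3*x - 3*x² - 3*x*z (E(z, x) = -3*((x*z + x*x) + x) = -3*((x*z + x²) + x) = -3*((x² + x*z) + x) = -3*(x + x² + x*z) = -3*x - 3*x² - 3*x*z)
S = -1 (S = -(-21)*(-5)*(1 - 5 + 4) + (-1)³ = -(-21)*(-5)*0 - 1 = -7*0 - 1 = 0 - 1 = -1)
S² = (-1)² = 1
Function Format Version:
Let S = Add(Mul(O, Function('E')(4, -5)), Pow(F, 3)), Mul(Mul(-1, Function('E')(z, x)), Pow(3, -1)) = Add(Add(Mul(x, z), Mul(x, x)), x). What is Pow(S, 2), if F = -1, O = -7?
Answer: 1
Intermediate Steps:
Function('E')(z, x) = Add(Mul(-3, x), Mul(-3, Pow(x, 2)), Mul(-3, x, z)) (Function('E')(z, x) = Mul(-3, Add(Add(Mul(x, z), Mul(x, x)), x)) = Mul(-3, Add(Add(Mul(x, z), Pow(x, 2)), x)) = Mul(-3, Add(Add(Pow(x, 2), Mul(x, z)), x)) = Mul(-3, Add(x, Pow(x, 2), Mul(x, z))) = Add(Mul(-3, x), Mul(-3, Pow(x, 2)), Mul(-3, x, z)))
S = -1 (S = Add(Mul(-7, Mul(-3, -5, Add(1, -5, 4))), Pow(-1, 3)) = Add(Mul(-7, Mul(-3, -5, 0)), -1) = Add(Mul(-7, 0), -1) = Add(0, -1) = -1)
Pow(S, 2) = Pow(-1, 2) = 1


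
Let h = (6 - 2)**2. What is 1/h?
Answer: 1/16 ≈ 0.062500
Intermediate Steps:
h = 16 (h = 4**2 = 16)
1/h = 1/16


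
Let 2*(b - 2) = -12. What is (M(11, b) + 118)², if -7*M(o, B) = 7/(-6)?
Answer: 502681/36 ≈ 13963.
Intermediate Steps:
b = -4 (b = 2 + (½)*(-12) = 2 - 6 = -4)
M(o, B) = ⅙ (M(o, B) = -1/(-6) = -(-1)/6 = -⅐*(-7/6) = ⅙)
(M(11, b) + 118)² = (⅙ + 118)² = (709/6)² = 502681/36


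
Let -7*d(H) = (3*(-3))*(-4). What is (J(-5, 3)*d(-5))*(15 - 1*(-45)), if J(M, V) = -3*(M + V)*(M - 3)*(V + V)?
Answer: 622080/7 ≈ 88869.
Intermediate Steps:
d(H) = -36/7 (d(H) = -3*(-3)*(-4)/7 = -(-9)*(-4)/7 = -⅐*36 = -36/7)
J(M, V) = -6*V*(-3 + M)*(M + V) (J(M, V) = -3*(M + V)*(-3 + M)*(2*V) = -3*(M + V)*2*V*(-3 + M) = -6*V*(-3 + M)*(M + V))
(J(-5, 3)*d(-5))*(15 - 1*(-45)) = ((6*3*(-1*(-5)² + 3*(-5) + 3*3 - 1*(-5)*3))*(-36/7))*(15 - 1*(-45)) = ((6*3*(-1*25 - 15 + 9 + 15))*(-36/7))*(15 + 45) = ((6*3*(-25 - 15 + 9 + 15))*(-36/7))*60 = ((6*3*(-16))*(-36/7))*60 = -288*(-36/7)*60 = (10368/7)*60 = 622080/7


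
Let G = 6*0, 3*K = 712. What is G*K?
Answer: 0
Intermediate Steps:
K = 712/3 (K = (1/3)*712 = 712/3 ≈ 237.33)
G = 0
G*K = 0*(712/3) = 0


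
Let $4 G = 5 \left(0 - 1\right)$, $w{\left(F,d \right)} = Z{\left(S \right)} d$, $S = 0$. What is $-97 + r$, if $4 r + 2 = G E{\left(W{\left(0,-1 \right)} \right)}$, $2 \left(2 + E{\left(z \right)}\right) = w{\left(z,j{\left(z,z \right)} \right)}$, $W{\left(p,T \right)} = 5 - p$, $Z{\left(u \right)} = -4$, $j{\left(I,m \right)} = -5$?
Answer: $-100$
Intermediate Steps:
$w{\left(F,d \right)} = - 4 d$
$E{\left(z \right)} = 8$ ($E{\left(z \right)} = -2 + \frac{\left(-4\right) \left(-5\right)}{2} = -2 + \frac{1}{2} \cdot 20 = -2 + 10 = 8$)
$G = - \frac{5}{4}$ ($G = \frac{5 \left(0 - 1\right)}{4} = \frac{5 \left(-1\right)}{4} = \frac{1}{4} \left(-5\right) = - \frac{5}{4} \approx -1.25$)
$r = -3$ ($r = - \frac{1}{2} + \frac{\left(- \frac{5}{4}\right) 8}{4} = - \frac{1}{2} + \frac{1}{4} \left(-10\right) = - \frac{1}{2} - \frac{5}{2} = -3$)
$-97 + r = -97 - 3 = -100$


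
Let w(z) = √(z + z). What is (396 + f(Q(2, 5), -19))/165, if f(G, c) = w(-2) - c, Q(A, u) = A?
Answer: 83/33 + 2*I/165 ≈ 2.5152 + 0.012121*I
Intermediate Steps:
w(z) = √2*√z (w(z) = √(2*z) = √2*√z)
f(G, c) = -c + 2*I (f(G, c) = √2*√(-2) - c = √2*(I*√2) - c = 2*I - c = -c + 2*I)
(396 + f(Q(2, 5), -19))/165 = (396 + (-1*(-19) + 2*I))/165 = (396 + (19 + 2*I))*(1/165) = (415 + 2*I)*(1/165) = 83/33 + 2*I/165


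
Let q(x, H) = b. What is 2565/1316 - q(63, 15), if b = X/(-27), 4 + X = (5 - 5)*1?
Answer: 63991/35532 ≈ 1.8009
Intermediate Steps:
X = -4 (X = -4 + (5 - 5)*1 = -4 + 0*1 = -4 + 0 = -4)
b = 4/27 (b = -4/(-27) = -4*(-1/27) = 4/27 ≈ 0.14815)
q(x, H) = 4/27
2565/1316 - q(63, 15) = 2565/1316 - 1*4/27 = 2565*(1/1316) - 4/27 = 2565/1316 - 4/27 = 63991/35532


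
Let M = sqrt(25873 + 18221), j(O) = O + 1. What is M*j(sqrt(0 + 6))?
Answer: sqrt(44094)*(1 + sqrt(6)) ≈ 724.34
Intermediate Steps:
j(O) = 1 + O
M = sqrt(44094) ≈ 209.99
M*j(sqrt(0 + 6)) = sqrt(44094)*(1 + sqrt(0 + 6)) = sqrt(44094)*(1 + sqrt(6))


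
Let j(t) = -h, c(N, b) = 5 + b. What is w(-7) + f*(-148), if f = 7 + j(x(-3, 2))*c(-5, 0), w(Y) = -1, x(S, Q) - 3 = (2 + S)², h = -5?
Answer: -4737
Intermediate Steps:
x(S, Q) = 3 + (2 + S)²
j(t) = 5 (j(t) = -1*(-5) = 5)
f = 32 (f = 7 + 5*(5 + 0) = 7 + 5*5 = 7 + 25 = 32)
w(-7) + f*(-148) = -1 + 32*(-148) = -1 - 4736 = -4737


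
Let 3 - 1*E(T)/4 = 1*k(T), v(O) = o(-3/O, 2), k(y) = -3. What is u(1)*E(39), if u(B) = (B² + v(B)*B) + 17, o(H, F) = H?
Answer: 360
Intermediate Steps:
v(O) = -3/O
u(B) = 14 + B² (u(B) = (B² + (-3/B)*B) + 17 = (B² - 3) + 17 = (-3 + B²) + 17 = 14 + B²)
E(T) = 24 (E(T) = 12 - 4*(-3) = 12 + 12 = 24)
u(1)*E(39) = (14 + 1²)*24 = (14 + 1)*24 = 15*24 = 360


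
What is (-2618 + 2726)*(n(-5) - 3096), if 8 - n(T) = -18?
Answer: -331560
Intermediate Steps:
n(T) = 26 (n(T) = 8 - 1*(-18) = 8 + 18 = 26)
(-2618 + 2726)*(n(-5) - 3096) = (-2618 + 2726)*(26 - 3096) = 108*(-3070) = -331560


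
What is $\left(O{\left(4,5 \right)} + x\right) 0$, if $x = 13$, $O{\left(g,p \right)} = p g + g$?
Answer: $0$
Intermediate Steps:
$O{\left(g,p \right)} = g + g p$ ($O{\left(g,p \right)} = g p + g = g + g p$)
$\left(O{\left(4,5 \right)} + x\right) 0 = \left(4 \left(1 + 5\right) + 13\right) 0 = \left(4 \cdot 6 + 13\right) 0 = \left(24 + 13\right) 0 = 37 \cdot 0 = 0$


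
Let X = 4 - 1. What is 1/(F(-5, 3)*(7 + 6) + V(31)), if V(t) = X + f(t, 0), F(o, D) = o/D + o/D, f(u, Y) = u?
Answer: -3/28 ≈ -0.10714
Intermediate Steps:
X = 3
F(o, D) = 2*o/D
V(t) = 3 + t
1/(F(-5, 3)*(7 + 6) + V(31)) = 1/((2*(-5)/3)*(7 + 6) + (3 + 31)) = 1/((2*(-5)*(1/3))*13 + 34) = 1/(-10/3*13 + 34) = 1/(-130/3 + 34) = 1/(-28/3) = -3/28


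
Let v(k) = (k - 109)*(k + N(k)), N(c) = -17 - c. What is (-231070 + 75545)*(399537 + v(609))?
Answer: -60816029425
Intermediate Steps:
v(k) = 1853 - 17*k (v(k) = (k - 109)*(k + (-17 - k)) = (-109 + k)*(-17) = 1853 - 17*k)
(-231070 + 75545)*(399537 + v(609)) = (-231070 + 75545)*(399537 + (1853 - 17*609)) = -155525*(399537 + (1853 - 10353)) = -155525*(399537 - 8500) = -155525*391037 = -60816029425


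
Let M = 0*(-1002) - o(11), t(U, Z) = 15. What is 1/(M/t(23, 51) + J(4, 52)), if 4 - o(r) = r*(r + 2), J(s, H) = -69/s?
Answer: -60/479 ≈ -0.12526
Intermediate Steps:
o(r) = 4 - r*(2 + r) (o(r) = 4 - r*(r + 2) = 4 - r*(2 + r))
M = 139 (M = 0*(-1002) - (4 - 1*11² - 2*11) = 0 - (4 - 1*121 - 22) = 0 - (4 - 121 - 22) = 0 - 1*(-139) = 0 + 139 = 139)
1/(M/t(23, 51) + J(4, 52)) = 1/(139/15 - 69/4) = 1/(-479/60) = -60/479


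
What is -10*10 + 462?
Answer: 362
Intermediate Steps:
-10*10 + 462 = -100 + 462 = 362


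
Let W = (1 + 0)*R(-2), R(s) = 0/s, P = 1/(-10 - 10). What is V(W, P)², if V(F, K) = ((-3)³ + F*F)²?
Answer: 531441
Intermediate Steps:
P = -1/20 (P = 1/(-20) = -1/20 ≈ -0.050000)
R(s) = 0
W = 0 (W = (1 + 0)*0 = 1*0 = 0)
V(F, K) = (-27 + F²)²
V(W, P)² = ((-27 + 0²)²)² = ((-27 + 0)²)² = ((-27)²)² = 729² = 531441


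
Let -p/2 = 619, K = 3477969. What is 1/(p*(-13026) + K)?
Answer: 1/19604157 ≈ 5.1010e-8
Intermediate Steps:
p = -1238 (p = -2*619 = -1238)
1/(p*(-13026) + K) = 1/(-1238*(-13026) + 3477969) = 1/(16126188 + 3477969) = 1/19604157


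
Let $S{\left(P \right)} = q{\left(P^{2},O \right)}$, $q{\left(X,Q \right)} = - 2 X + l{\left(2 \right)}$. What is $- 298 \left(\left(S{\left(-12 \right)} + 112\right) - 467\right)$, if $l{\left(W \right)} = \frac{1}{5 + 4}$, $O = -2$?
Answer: $\frac{1724228}{9} \approx 1.9158 \cdot 10^{5}$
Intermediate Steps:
$l{\left(W \right)} = \frac{1}{9}$
$q{\left(X,Q \right)} = \frac{1}{9} - 2 X$ ($q{\left(X,Q \right)} = - 2 X + \frac{1}{9} = \frac{1}{9} - 2 X$)
$S{\left(P \right)} = \frac{1}{9} - 2 P^{2}$
$- 298 \left(\left(S{\left(-12 \right)} + 112\right) - 467\right) = - 298 \left(\left(\left(\frac{1}{9} - 2 \left(-12\right)^{2}\right) + 112\right) - 467\right) = - 298 \left(\left(\left(\frac{1}{9} - 288\right) + 112\right) - 467\right) = - 298 \left(\left(- \frac{2591}{9} + 112\right) - 467\right) = - 298 \left(- \frac{1583}{9} - 467\right) = \left(-298\right) \left(- \frac{5786}{9}\right) = \frac{1724228}{9}$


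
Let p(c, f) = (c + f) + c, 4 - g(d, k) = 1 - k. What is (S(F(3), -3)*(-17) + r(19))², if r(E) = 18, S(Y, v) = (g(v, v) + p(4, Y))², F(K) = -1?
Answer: 664225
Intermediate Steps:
g(d, k) = 3 + k (g(d, k) = 4 - (1 - k) = 4 + (-1 + k) = 3 + k)
p(c, f) = f + 2*c
S(Y, v) = (11 + Y + v)² (S(Y, v) = ((3 + v) + (Y + 2*4))² = ((3 + v) + (Y + 8))² = ((3 + v) + (8 + Y))² = (11 + Y + v)²)
(S(F(3), -3)*(-17) + r(19))² = ((11 - 1 - 3)²*(-17) + 18)² = (7²*(-17) + 18)² = (49*(-17) + 18)² = (-833 + 18)² = (-815)² = 664225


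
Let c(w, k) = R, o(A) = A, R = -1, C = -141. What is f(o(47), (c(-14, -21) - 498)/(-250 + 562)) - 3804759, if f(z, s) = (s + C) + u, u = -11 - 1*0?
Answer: -1187132731/312 ≈ -3.8049e+6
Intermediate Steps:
c(w, k) = -1
u = -11 (u = -11 + 0 = -11)
f(z, s) = -152 + s (f(z, s) = (s - 141) - 11 = (-141 + s) - 11 = -152 + s)
f(o(47), (c(-14, -21) - 498)/(-250 + 562)) - 3804759 = (-152 + (-1 - 498)/(-250 + 562)) - 3804759 = (-152 - 499/312) - 3804759 = -47923/312 - 3804759 = -1187132731/312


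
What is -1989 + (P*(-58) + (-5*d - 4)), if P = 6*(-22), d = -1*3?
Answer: 5678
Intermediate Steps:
d = -3
P = -132
-1989 + (P*(-58) + (-5*d - 4)) = -1989 + (-132*(-58) + (-5*(-3) - 4)) = -1989 + (7656 + (15 - 4)) = -1989 + (7656 + 11) = -1989 + 7667 = 5678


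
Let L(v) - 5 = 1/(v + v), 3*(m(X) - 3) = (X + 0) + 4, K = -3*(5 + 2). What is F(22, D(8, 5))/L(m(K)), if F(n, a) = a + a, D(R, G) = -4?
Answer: -128/77 ≈ -1.6623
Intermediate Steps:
F(n, a) = 2*a
K = -21 (K = -3*7 = -21)
m(X) = 13/3 + X/3 (m(X) = 3 + ((X + 0) + 4)/3 = 3 + (X + 4)/3 = 3 + (4 + X)/3 = 3 + (4/3 + X/3) = 13/3 + X/3)
L(v) = 5 + 1/(2*v) (L(v) = 5 + 1/(v + v) = 5 + 1/(2*v))
F(22, D(8, 5))/L(m(K)) = (2*(-4))/(5 + 1/(2*(13/3 + (⅓)*(-21)))) = -8/(5 + 1/(2*(13/3 - 7))) = -8/(5 + 1/(2*(-8/3))) = -8/(5 + (½)*(-3/8)) = -8/(5 - 3/16) = -8/77/16 = -8*16/77 = -128/77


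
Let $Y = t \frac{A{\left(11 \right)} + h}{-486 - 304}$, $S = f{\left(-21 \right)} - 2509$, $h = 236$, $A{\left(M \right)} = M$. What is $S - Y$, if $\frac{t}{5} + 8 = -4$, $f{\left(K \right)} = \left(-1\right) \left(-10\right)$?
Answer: $- \frac{198903}{79} \approx -2517.8$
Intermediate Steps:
$f{\left(K \right)} = 10$
$t = -60$ ($t = -40 + 5 \left(-4\right) = -40 - 20 = -60$)
$S = -2499$ ($S = 10 - 2509 = -2499$)
$Y = \frac{1482}{79}$ ($Y = - 60 \frac{11 + 236}{-486 - 304} = - 60 \frac{247}{-790} = - 60 \cdot 247 \left(- \frac{1}{790}\right) = \left(-60\right) \left(- \frac{247}{790}\right) = \frac{1482}{79} \approx 18.759$)
$S - Y = -2499 - \frac{1482}{79} = - \frac{198903}{79}$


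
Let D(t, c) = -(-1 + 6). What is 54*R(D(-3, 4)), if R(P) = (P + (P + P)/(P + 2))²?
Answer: 150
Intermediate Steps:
D(t, c) = -5 (D(t, c) = -1*5 = -5)
R(P) = (P + 2*P/(2 + P))² (R(P) = (P + (2*P)/(2 + P))² = (P + 2*P/(2 + P))²)
54*R(D(-3, 4)) = 54*((-5)²*(4 - 5)²/(2 - 5)²) = 54*(25*(-1)²/(-3)²) = 54*(25*(⅑)*1) = 54*(25/9) = 150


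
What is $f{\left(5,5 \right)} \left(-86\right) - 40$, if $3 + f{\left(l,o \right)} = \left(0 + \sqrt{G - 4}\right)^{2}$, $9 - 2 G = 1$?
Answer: $218$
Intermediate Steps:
$G = 4$ ($G = \frac{9}{2} - \frac{1}{2} = 4$)
$f{\left(l,o \right)} = -3$ ($f{\left(l,o \right)} = -3 + \left(0 + \sqrt{4 - 4}\right)^{2} = -3 + \left(0 + \sqrt{0}\right)^{2} = -3 + \left(0 + 0\right)^{2} = -3 + 0^{2} = -3 + 0 = -3$)
$f{\left(5,5 \right)} \left(-86\right) - 40 = \left(-3\right) \left(-86\right) - 40 = 258 + \left(-60 + 20\right) = 258 - 40 = 218$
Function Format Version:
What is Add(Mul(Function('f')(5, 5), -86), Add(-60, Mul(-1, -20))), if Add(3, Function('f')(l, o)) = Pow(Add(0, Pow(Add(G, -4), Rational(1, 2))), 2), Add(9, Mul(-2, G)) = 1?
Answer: 218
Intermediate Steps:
G = 4 (G = Add(Rational(9, 2), Mul(Rational(-1, 2), 1)) = Add(Rational(9, 2), Rational(-1, 2)) = 4)
Function('f')(l, o) = -3 (Function('f')(l, o) = Add(-3, Pow(Add(0, Pow(Add(4, -4), Rational(1, 2))), 2)) = Add(-3, Pow(Add(0, Pow(0, Rational(1, 2))), 2)) = Add(-3, Pow(Add(0, 0), 2)) = Add(-3, Pow(0, 2)) = Add(-3, 0) = -3)
Add(Mul(Function('f')(5, 5), -86), Add(-60, Mul(-1, -20))) = Add(Mul(-3, -86), Add(-60, Mul(-1, -20))) = Add(258, Add(-60, 20)) = Add(258, -40) = 218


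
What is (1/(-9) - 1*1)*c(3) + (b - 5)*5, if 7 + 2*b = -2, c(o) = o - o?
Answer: -95/2 ≈ -47.500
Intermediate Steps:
c(o) = 0
b = -9/2 (b = -7/2 + (1/2)*(-2) = -7/2 - 1 = -9/2 ≈ -4.5000)
(1/(-9) - 1*1)*c(3) + (b - 5)*5 = (1/(-9) - 1*1)*0 + (-9/2 - 5)*5 = (-1/9 - 1)*0 - 19/2*5 = -10/9*0 - 95/2 = 0 - 95/2 = -95/2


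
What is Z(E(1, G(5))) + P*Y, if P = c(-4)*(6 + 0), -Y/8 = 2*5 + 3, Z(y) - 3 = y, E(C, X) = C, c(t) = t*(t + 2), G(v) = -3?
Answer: -4988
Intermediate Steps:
c(t) = t*(2 + t)
Z(y) = 3 + y
Y = -104 (Y = -8*(2*5 + 3) = -8*(10 + 3) = -8*13 = -104)
P = 48 (P = (-4*(2 - 4))*(6 + 0) = -4*(-2)*6 = 8*6 = 48)
Z(E(1, G(5))) + P*Y = (3 + 1) + 48*(-104) = 4 - 4992 = -4988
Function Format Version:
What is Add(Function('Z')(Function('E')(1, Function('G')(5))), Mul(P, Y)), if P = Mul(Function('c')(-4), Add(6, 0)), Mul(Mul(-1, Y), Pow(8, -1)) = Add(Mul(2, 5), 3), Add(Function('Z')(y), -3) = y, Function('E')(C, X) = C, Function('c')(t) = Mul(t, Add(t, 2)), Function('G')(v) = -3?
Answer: -4988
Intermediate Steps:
Function('c')(t) = Mul(t, Add(2, t))
Function('Z')(y) = Add(3, y)
Y = -104 (Y = Mul(-8, Add(Mul(2, 5), 3)) = Mul(-8, Add(10, 3)) = Mul(-8, 13) = -104)
P = 48 (P = Mul(Mul(-4, Add(2, -4)), Add(6, 0)) = Mul(Mul(-4, -2), 6) = Mul(8, 6) = 48)
Add(Function('Z')(Function('E')(1, Function('G')(5))), Mul(P, Y)) = Add(Add(3, 1), Mul(48, -104)) = Add(4, -4992) = -4988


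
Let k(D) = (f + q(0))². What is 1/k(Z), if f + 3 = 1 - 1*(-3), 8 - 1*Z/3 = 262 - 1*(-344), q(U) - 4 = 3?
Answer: 1/64 ≈ 0.015625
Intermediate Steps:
q(U) = 7 (q(U) = 4 + 3 = 7)
Z = -1794 (Z = 24 - 3*(262 - 1*(-344)) = 24 - 3*(262 + 344) = 24 - 3*606 = 24 - 1818 = -1794)
f = 1 (f = -3 + (1 - 1*(-3)) = -3 + (1 + 3) = -3 + 4 = 1)
k(D) = 64 (k(D) = (1 + 7)² = 8² = 64)
1/k(Z) = 1/64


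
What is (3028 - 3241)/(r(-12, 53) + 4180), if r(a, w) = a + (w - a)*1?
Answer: -71/1411 ≈ -0.050319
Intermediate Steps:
r(a, w) = w (r(a, w) = a + (w - a) = w)
(3028 - 3241)/(r(-12, 53) + 4180) = (3028 - 3241)/(53 + 4180) = -213/4233 = -213*1/4233 = -71/1411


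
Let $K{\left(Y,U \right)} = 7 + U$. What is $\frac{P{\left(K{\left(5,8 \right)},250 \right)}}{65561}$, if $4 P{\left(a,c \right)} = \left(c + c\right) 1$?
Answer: $\frac{125}{65561} \approx 0.0019066$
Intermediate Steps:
$P{\left(a,c \right)} = \frac{c}{2}$ ($P{\left(a,c \right)} = \frac{\left(c + c\right) 1}{4} = \frac{2 c 1}{4} = \frac{2 c}{4} = \frac{c}{2}$)
$\frac{P{\left(K{\left(5,8 \right)},250 \right)}}{65561} = \frac{\frac{1}{2} \cdot 250}{65561} = 125 \cdot \frac{1}{65561} = \frac{125}{65561}$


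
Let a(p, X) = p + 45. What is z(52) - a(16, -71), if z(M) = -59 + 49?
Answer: -71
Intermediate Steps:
z(M) = -10
a(p, X) = 45 + p
z(52) - a(16, -71) = -10 - (45 + 16) = -10 - 1*61 = -10 - 61 = -71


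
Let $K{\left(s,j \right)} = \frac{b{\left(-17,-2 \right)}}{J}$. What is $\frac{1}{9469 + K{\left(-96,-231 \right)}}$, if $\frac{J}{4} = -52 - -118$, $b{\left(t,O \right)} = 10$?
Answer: $\frac{132}{1249913} \approx 0.00010561$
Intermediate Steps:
$J = 264$ ($J = 4 \left(-52 - -118\right) = 4 \left(-52 + 118\right) = 4 \cdot 66 = 264$)
$K{\left(s,j \right)} = \frac{5}{132}$ ($K{\left(s,j \right)} = \frac{10}{264} = 10 \cdot \frac{1}{264} = \frac{5}{132}$)
$\frac{1}{9469 + K{\left(-96,-231 \right)}} = \frac{1}{9469 + \frac{5}{132}} = \frac{1}{\frac{1249913}{132}} = \frac{132}{1249913}$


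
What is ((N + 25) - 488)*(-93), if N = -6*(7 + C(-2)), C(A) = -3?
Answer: 45291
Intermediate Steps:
N = -24 (N = -6*(7 - 3) = -6*4 = -24)
((N + 25) - 488)*(-93) = ((-24 + 25) - 488)*(-93) = (1 - 488)*(-93) = -487*(-93) = 45291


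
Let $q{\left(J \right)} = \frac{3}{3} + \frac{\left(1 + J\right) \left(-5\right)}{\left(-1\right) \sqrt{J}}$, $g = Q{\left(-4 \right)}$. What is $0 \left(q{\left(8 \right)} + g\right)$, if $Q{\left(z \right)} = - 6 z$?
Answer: $0$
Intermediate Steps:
$g = 24$ ($g = \left(-6\right) \left(-4\right) = 24$)
$q{\left(J \right)} = 1 - \frac{-5 - 5 J}{\sqrt{J}}$ ($q{\left(J \right)} = 3 \cdot \frac{1}{3} + \left(-5 - 5 J\right) \left(- \frac{1}{\sqrt{J}}\right) = 1 - \frac{-5 - 5 J}{\sqrt{J}}$)
$0 \left(q{\left(8 \right)} + g\right) = 0 \left(\frac{5 + \sqrt{8} + 5 \cdot 8}{2 \sqrt{2}} + 24\right) = 0 \left(\frac{\sqrt{2}}{4} \left(5 + 2 \sqrt{2} + 40\right) + 24\right) = 0 \left(\frac{\sqrt{2}}{4} \left(45 + 2 \sqrt{2}\right) + 24\right) = 0 \left(\frac{\sqrt{2} \left(45 + 2 \sqrt{2}\right)}{4} + 24\right) = 0 \left(24 + \frac{\sqrt{2} \left(45 + 2 \sqrt{2}\right)}{4}\right) = 0$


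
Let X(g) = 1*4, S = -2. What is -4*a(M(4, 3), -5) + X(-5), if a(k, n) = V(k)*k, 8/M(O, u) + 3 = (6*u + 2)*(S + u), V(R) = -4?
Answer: 196/17 ≈ 11.529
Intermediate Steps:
X(g) = 4
M(O, u) = 8/(-3 + (-2 + u)*(2 + 6*u)) (M(O, u) = 8/(-3 + (6*u + 2)*(-2 + u)) = 8/(-3 + (2 + 6*u)*(-2 + u)) = 8/(-3 + (-2 + u)*(2 + 6*u)))
a(k, n) = -4*k
-4*a(M(4, 3), -5) + X(-5) = -(-16)*8/(-7 - 10*3 + 6*3²) + 4 = -(-16)*8/(-7 - 30 + 6*9) + 4 = -(-16)*8/(-7 - 30 + 54) + 4 = -(-16)*8/17 + 4 = -4*(-32/17) + 4 = 128/17 + 4 = 196/17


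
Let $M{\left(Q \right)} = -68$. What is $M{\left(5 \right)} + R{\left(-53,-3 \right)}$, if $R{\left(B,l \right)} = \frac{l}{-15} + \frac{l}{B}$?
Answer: $- \frac{17952}{265} \approx -67.743$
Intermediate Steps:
$R{\left(B,l \right)} = - \frac{l}{15} + \frac{l}{B}$ ($R{\left(B,l \right)} = l \left(- \frac{1}{15}\right) + \frac{l}{B} = - \frac{l}{15} + \frac{l}{B}$)
$M{\left(5 \right)} + R{\left(-53,-3 \right)} = -68 - \left(- \frac{1}{5} + \frac{3}{-53}\right) = -68 + \left(\frac{1}{5} - - \frac{3}{53}\right) = -68 + \left(\frac{1}{5} + \frac{3}{53}\right) = -68 + \frac{68}{265} = - \frac{17952}{265}$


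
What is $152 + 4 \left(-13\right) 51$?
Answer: $-2500$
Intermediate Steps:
$152 + 4 \left(-13\right) 51 = 152 - 2652 = -2500$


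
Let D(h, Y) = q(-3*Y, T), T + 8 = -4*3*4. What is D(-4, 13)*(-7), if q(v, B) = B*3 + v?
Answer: 1449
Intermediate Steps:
T = -56 (T = -8 - 4*3*4 = -8 - 12*4 = -8 - 48 = -56)
q(v, B) = v + 3*B (q(v, B) = 3*B + v = v + 3*B)
D(h, Y) = -168 - 3*Y (D(h, Y) = -3*Y + 3*(-56) = -3*Y - 168 = -168 - 3*Y)
D(-4, 13)*(-7) = (-168 - 3*13)*(-7) = (-168 - 39)*(-7) = -207*(-7) = 1449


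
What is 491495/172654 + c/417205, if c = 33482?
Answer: 210834972703/72032112070 ≈ 2.9270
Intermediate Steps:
491495/172654 + c/417205 = 491495/172654 + 33482/417205 = 210834972703/72032112070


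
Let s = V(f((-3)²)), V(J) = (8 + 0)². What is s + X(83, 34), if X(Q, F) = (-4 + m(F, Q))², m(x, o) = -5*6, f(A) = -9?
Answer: 1220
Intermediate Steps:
V(J) = 64 (V(J) = 8² = 64)
m(x, o) = -30
s = 64
X(Q, F) = 1156 (X(Q, F) = (-4 - 30)² = (-34)² = 1156)
s + X(83, 34) = 64 + 1156 = 1220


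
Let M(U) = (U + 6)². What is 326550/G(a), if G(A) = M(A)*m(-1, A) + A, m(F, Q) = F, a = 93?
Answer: -54425/1618 ≈ -33.637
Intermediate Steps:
M(U) = (6 + U)²
G(A) = A - (6 + A)² (G(A) = (6 + A)²*(-1) + A = -(6 + A)² + A = A - (6 + A)²)
326550/G(a) = 326550/(93 - (6 + 93)²) = 326550/(93 - 1*99²) = 326550/(93 - 1*9801) = 326550/(93 - 9801) = 326550/(-9708) = 326550*(-1/9708) = -54425/1618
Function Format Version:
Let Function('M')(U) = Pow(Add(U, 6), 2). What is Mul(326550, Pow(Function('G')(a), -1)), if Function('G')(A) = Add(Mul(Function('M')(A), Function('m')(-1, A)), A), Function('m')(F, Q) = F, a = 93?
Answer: Rational(-54425, 1618) ≈ -33.637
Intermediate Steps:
Function('M')(U) = Pow(Add(6, U), 2)
Function('G')(A) = Add(A, Mul(-1, Pow(Add(6, A), 2))) (Function('G')(A) = Add(Mul(Pow(Add(6, A), 2), -1), A) = Add(Mul(-1, Pow(Add(6, A), 2)), A) = Add(A, Mul(-1, Pow(Add(6, A), 2))))
Mul(326550, Pow(Function('G')(a), -1)) = Mul(326550, Pow(Add(93, Mul(-1, Pow(Add(6, 93), 2))), -1)) = Mul(326550, Pow(Add(93, Mul(-1, Pow(99, 2))), -1)) = Mul(326550, Pow(Add(93, Mul(-1, 9801)), -1)) = Mul(326550, Pow(Add(93, -9801), -1)) = Mul(326550, Pow(-9708, -1)) = Mul(326550, Rational(-1, 9708)) = Rational(-54425, 1618)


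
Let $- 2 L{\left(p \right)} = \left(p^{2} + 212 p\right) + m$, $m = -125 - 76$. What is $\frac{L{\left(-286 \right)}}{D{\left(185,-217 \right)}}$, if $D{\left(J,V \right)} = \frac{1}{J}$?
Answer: $- \frac{3878155}{2} \approx -1.9391 \cdot 10^{6}$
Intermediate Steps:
$m = -201$ ($m = -125 - 76 = -201$)
$L{\left(p \right)} = \frac{201}{2} - 106 p - \frac{p^{2}}{2}$ ($L{\left(p \right)} = - \frac{\left(p^{2} + 212 p\right) - 201}{2} = - \frac{-201 + p^{2} + 212 p}{2} = \frac{201}{2} - 106 p - \frac{p^{2}}{2}$)
$\frac{L{\left(-286 \right)}}{D{\left(185,-217 \right)}} = \frac{\frac{201}{2} - -30316 - \frac{\left(-286\right)^{2}}{2}}{\frac{1}{185}} = \left(\frac{201}{2} + 30316 - 40898\right) \frac{1}{\frac{1}{185}} = \left(\frac{201}{2} + 30316 - 40898\right) 185 = \left(- \frac{20963}{2}\right) 185 = - \frac{3878155}{2}$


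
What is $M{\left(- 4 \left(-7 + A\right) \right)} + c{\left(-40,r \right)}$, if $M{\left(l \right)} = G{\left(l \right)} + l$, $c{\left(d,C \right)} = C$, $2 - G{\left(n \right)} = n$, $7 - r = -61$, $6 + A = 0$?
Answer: $70$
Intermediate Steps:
$A = -6$ ($A = -6 + 0 = -6$)
$r = 68$ ($r = 7 - -61 = 7 + 61 = 68$)
$G{\left(n \right)} = 2 - n$
$M{\left(l \right)} = 2$ ($M{\left(l \right)} = \left(2 - l\right) + l = 2$)
$M{\left(- 4 \left(-7 + A\right) \right)} + c{\left(-40,r \right)} = 2 + 68 = 70$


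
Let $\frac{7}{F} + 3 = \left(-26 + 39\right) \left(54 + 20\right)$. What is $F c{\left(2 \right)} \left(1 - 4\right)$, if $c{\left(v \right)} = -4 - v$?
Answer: $\frac{18}{137} \approx 0.13139$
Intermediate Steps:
$F = \frac{1}{137}$ ($F = \frac{7}{-3 + \left(-26 + 39\right) \left(54 + 20\right)} = \frac{7}{-3 + 13 \cdot 74} = \frac{7}{-3 + 962} = \frac{7}{959} = 7 \cdot \frac{1}{959} = \frac{1}{137} \approx 0.0072993$)
$F c{\left(2 \right)} \left(1 - 4\right) = \frac{\left(-4 - 2\right) \left(1 - 4\right)}{137} = \frac{\left(-4 - 2\right) \left(-3\right)}{137} = \frac{\left(-6\right) \left(-3\right)}{137} = \frac{1}{137} \cdot 18 = \frac{18}{137}$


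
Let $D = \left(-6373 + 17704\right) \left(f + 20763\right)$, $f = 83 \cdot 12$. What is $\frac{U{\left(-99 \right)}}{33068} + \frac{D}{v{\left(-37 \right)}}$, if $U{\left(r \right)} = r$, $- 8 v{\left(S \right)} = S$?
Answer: $\frac{65223648320913}{1223516} \approx 5.3308 \cdot 10^{7}$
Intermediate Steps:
$f = 996$
$v{\left(S \right)} = - \frac{S}{8}$
$D = 246551229$ ($D = \left(-6373 + 17704\right) \left(996 + 20763\right) = 11331 \cdot 21759 = 246551229$)
$\frac{U{\left(-99 \right)}}{33068} + \frac{D}{v{\left(-37 \right)}} = - \frac{99}{33068} + \frac{246551229}{\left(- \frac{1}{8}\right) \left(-37\right)} = \left(-99\right) \frac{1}{33068} + \frac{246551229}{\frac{37}{8}} = - \frac{99}{33068} + 246551229 \cdot \frac{8}{37} = - \frac{99}{33068} + \frac{1972409832}{37} = \frac{65223648320913}{1223516}$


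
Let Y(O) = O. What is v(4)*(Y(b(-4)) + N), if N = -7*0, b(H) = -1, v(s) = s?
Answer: -4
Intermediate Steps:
N = 0
v(4)*(Y(b(-4)) + N) = 4*(-1 + 0) = 4*(-1) = -4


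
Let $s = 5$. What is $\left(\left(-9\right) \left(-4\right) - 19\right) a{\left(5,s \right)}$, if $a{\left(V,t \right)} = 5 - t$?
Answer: $0$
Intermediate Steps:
$\left(\left(-9\right) \left(-4\right) - 19\right) a{\left(5,s \right)} = \left(\left(-9\right) \left(-4\right) - 19\right) \left(5 - 5\right) = \left(36 - 19\right) \left(5 - 5\right) = 17 \cdot 0 = 0$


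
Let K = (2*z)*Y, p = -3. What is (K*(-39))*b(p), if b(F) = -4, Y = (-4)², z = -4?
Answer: -19968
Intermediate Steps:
Y = 16
K = -128 (K = (2*(-4))*16 = -8*16 = -128)
(K*(-39))*b(p) = -128*(-39)*(-4) = 4992*(-4) = -19968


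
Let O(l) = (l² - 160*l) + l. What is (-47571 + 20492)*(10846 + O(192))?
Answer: -465271378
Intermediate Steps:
O(l) = l² - 159*l
(-47571 + 20492)*(10846 + O(192)) = (-47571 + 20492)*(10846 + 192*(-159 + 192)) = -27079*(10846 + 192*33) = -27079*(10846 + 6336) = -27079*17182 = -465271378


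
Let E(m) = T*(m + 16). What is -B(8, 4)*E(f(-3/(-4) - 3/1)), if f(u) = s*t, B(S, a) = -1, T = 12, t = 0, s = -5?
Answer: 192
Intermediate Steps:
f(u) = 0 (f(u) = -5*0 = 0)
E(m) = 192 + 12*m (E(m) = 12*(m + 16) = 12*(16 + m) = 192 + 12*m)
-B(8, 4)*E(f(-3/(-4) - 3/1)) = -(-1)*(192 + 12*0) = -(-1)*(192 + 0) = -(-1)*192 = -1*(-192) = 192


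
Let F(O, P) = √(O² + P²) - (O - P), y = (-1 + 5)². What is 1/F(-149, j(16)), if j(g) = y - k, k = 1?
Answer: 82/2235 - √22426/4470 ≈ 0.0031872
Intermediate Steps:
y = 16 (y = 4² = 16)
j(g) = 15 (j(g) = 16 - 1*1 = 16 - 1 = 15)
F(O, P) = P + √(O² + P²) - O (F(O, P) = √(O² + P²) + (P - O) = P + √(O² + P²) - O)
1/F(-149, j(16)) = 1/(15 + √((-149)² + 15²) - 1*(-149)) = 1/(15 + √(22201 + 225) + 149) = 1/(15 + √22426 + 149) = 1/(164 + √22426)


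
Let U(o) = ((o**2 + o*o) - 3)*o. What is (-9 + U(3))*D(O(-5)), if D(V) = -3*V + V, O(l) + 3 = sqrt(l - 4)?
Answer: 216 - 216*I ≈ 216.0 - 216.0*I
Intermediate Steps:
O(l) = -3 + sqrt(-4 + l) (O(l) = -3 + sqrt(l - 4) = -3 + sqrt(-4 + l))
U(o) = o*(-3 + 2*o**2) (U(o) = ((o**2 + o**2) - 3)*o = (2*o**2 - 3)*o = (-3 + 2*o**2)*o = o*(-3 + 2*o**2))
D(V) = -2*V
(-9 + U(3))*D(O(-5)) = (-9 + 3*(-3 + 2*3**2))*(-2*(-3 + sqrt(-4 - 5))) = (-9 + 3*(-3 + 2*9))*(-2*(-3 + sqrt(-9))) = (-9 + 3*(-3 + 18))*(-2*(-3 + 3*I)) = (-9 + 3*15)*(6 - 6*I) = (-9 + 45)*(6 - 6*I) = 36*(6 - 6*I) = 216 - 216*I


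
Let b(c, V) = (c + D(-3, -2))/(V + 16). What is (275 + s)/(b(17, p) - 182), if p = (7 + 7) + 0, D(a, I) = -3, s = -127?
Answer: -2220/2723 ≈ -0.81528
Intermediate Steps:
p = 14 (p = 14 + 0 = 14)
b(c, V) = (-3 + c)/(16 + V) (b(c, V) = (c - 3)/(V + 16) = (-3 + c)/(16 + V))
(275 + s)/(b(17, p) - 182) = (275 - 127)/((-3 + 17)/(16 + 14) - 182) = 148/(14/30 - 182) = 148/((1/30)*14 - 182) = 148/(7/15 - 182) = 148/(-2723/15) = 148*(-15/2723) = -2220/2723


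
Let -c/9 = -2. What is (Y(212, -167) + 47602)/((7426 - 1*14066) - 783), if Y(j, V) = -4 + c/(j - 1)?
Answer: -10043196/1566253 ≈ -6.4122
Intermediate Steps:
c = 18 (c = -9*(-2) = 18)
Y(j, V) = -4 + 18/(-1 + j) (Y(j, V) = -4 + 18/(j - 1) = -4 + 18/(-1 + j))
(Y(212, -167) + 47602)/((7426 - 1*14066) - 783) = (2*(11 - 2*212)/(-1 + 212) + 47602)/((7426 - 1*14066) - 783) = (2*(11 - 424)/211 + 47602)/((7426 - 14066) - 783) = (2*(1/211)*(-413) + 47602)/(-6640 - 783) = (-826/211 + 47602)/(-7423) = (10043196/211)*(-1/7423) = -10043196/1566253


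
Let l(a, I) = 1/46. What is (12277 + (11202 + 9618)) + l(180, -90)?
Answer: 1522463/46 ≈ 33097.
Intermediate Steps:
l(a, I) = 1/46
(12277 + (11202 + 9618)) + l(180, -90) = (12277 + (11202 + 9618)) + 1/46 = (12277 + 20820) + 1/46 = 33097 + 1/46 = 1522463/46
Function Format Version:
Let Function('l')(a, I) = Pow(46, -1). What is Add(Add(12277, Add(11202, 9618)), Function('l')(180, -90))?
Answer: Rational(1522463, 46) ≈ 33097.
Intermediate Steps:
Function('l')(a, I) = Rational(1, 46)
Add(Add(12277, Add(11202, 9618)), Function('l')(180, -90)) = Add(Add(12277, Add(11202, 9618)), Rational(1, 46)) = Add(Add(12277, 20820), Rational(1, 46)) = Add(33097, Rational(1, 46)) = Rational(1522463, 46)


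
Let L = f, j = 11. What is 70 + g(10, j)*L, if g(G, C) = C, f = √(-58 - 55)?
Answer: 70 + 11*I*√113 ≈ 70.0 + 116.93*I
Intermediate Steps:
f = I*√113 (f = √(-113) = I*√113 ≈ 10.63*I)
L = I*√113 ≈ 10.63*I
70 + g(10, j)*L = 70 + 11*(I*√113) = 70 + 11*I*√113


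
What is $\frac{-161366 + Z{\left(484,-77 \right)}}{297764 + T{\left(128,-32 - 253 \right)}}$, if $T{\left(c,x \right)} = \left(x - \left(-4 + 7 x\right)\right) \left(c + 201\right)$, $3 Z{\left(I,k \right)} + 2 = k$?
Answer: $- \frac{484177}{2585010} \approx -0.1873$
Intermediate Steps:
$Z{\left(I,k \right)} = - \frac{2}{3} + \frac{k}{3}$
$T{\left(c,x \right)} = \left(4 - 6 x\right) \left(201 + c\right)$ ($T{\left(c,x \right)} = \left(x - \left(-4 + 7 x\right)\right) \left(201 + c\right) = \left(4 - 6 x\right) \left(201 + c\right)$)
$\frac{-161366 + Z{\left(484,-77 \right)}}{297764 + T{\left(128,-32 - 253 \right)}} = \frac{-161366 + \left(- \frac{2}{3} + \frac{1}{3} \left(-77\right)\right)}{297764 + \left(804 - 1206 \left(-32 - 253\right) + 4 \cdot 128 - 768 \left(-32 - 253\right)\right)} = \frac{-161366 - \frac{79}{3}}{297764 + \left(804 - 1206 \left(-32 - 253\right) + 512 - 768 \left(-32 - 253\right)\right)} = \frac{-161366 - \frac{79}{3}}{297764 + \left(804 - -343710 + 512 - 768 \left(-285\right)\right)} = - \frac{484177}{3 \left(297764 + \left(804 + 343710 + 512 + 218880\right)\right)} = - \frac{484177}{3 \left(297764 + 563906\right)} = - \frac{484177}{3 \cdot 861670} = \left(- \frac{484177}{3}\right) \frac{1}{861670} = - \frac{484177}{2585010}$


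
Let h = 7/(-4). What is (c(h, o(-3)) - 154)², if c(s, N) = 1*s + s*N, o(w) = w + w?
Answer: 337561/16 ≈ 21098.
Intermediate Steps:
o(w) = 2*w
h = -7/4 (h = 7*(-¼) = -7/4 ≈ -1.7500)
c(s, N) = s + N*s
(c(h, o(-3)) - 154)² = (-7*(1 + 2*(-3))/4 - 154)² = (-7*(1 - 6)/4 - 154)² = (-7/4*(-5) - 154)² = (35/4 - 154)² = (-581/4)² = 337561/16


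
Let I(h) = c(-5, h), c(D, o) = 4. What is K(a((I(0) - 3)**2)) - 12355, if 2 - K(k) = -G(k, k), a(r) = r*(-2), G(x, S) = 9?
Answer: -12344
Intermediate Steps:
I(h) = 4
a(r) = -2*r
K(k) = 11 (K(k) = 2 - (-1)*9 = 2 - 1*(-9) = 2 + 9 = 11)
K(a((I(0) - 3)**2)) - 12355 = 11 - 12355 = -12344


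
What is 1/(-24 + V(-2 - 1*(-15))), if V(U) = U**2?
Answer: 1/145 ≈ 0.0068966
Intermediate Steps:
1/(-24 + V(-2 - 1*(-15))) = 1/(-24 + (-2 - 1*(-15))**2) = 1/(-24 + (-2 + 15)**2) = 1/(-24 + 13**2) = 1/(-24 + 169) = 1/145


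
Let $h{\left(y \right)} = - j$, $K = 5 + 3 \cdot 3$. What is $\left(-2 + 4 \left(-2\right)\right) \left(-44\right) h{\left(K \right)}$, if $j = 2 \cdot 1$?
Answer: $-880$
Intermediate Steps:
$j = 2$
$K = 14$ ($K = 5 + 9 = 14$)
$h{\left(y \right)} = -2$ ($h{\left(y \right)} = \left(-1\right) 2 = -2$)
$\left(-2 + 4 \left(-2\right)\right) \left(-44\right) h{\left(K \right)} = \left(-2 + 4 \left(-2\right)\right) \left(-44\right) \left(-2\right) = \left(-2 - 8\right) \left(-44\right) \left(-2\right) = \left(-10\right) \left(-44\right) \left(-2\right) = 440 \left(-2\right) = -880$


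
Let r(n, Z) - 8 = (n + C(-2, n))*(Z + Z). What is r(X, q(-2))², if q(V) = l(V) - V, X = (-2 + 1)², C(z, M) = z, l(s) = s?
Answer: 64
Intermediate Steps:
X = 1 (X = (-1)² = 1)
q(V) = 0 (q(V) = V - V = 0)
r(n, Z) = 8 + 2*Z*(-2 + n) (r(n, Z) = 8 + (n - 2)*(Z + Z) = 8 + (-2 + n)*(2*Z) = 8 + 2*Z*(-2 + n))
r(X, q(-2))² = (8 - 4*0 + 2*0*1)² = (8 + 0 + 0)² = 8² = 64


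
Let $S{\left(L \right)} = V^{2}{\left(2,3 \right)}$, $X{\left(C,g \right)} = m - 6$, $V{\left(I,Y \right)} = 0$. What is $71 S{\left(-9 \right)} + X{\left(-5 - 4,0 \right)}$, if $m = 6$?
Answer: $0$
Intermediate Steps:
$X{\left(C,g \right)} = 0$ ($X{\left(C,g \right)} = 6 - 6 = 0$)
$S{\left(L \right)} = 0$ ($S{\left(L \right)} = 0^{2} = 0$)
$71 S{\left(-9 \right)} + X{\left(-5 - 4,0 \right)} = 71 \cdot 0 + 0 = 0 + 0 = 0$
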